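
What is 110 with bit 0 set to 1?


110 | (1 << 0) = 110 | 1 = 111

111


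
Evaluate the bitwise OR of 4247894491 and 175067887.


0b11111101001100011011100111011011 | 0b1010011011110101001011101111 = 0b11111111011111111111101111111111 = 4286577663

4286577663


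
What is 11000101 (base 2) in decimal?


11000101 in decimal = 197

197


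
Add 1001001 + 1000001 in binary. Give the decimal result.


1001001 + 1000001 = 10001010 = 138

138


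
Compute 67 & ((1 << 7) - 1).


67 & 127 = 67

67


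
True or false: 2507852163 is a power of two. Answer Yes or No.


0b10010101011110101100100110000011. Multiple bits set => No

No


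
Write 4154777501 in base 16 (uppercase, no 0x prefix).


4154777501 = F7A4DF9D hex

F7A4DF9D


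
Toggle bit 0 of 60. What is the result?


60 ^ (1 << 0) = 60 ^ 1 = 61

61


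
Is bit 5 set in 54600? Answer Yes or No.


0b1101010101001000, bit 5 = 0. No

No


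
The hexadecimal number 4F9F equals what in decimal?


4F9F hex = 20383 decimal

20383


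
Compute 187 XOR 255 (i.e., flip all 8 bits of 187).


187 ^ 255 = 68

68


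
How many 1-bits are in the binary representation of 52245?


0b1100110000010101 has 7 set bits

7


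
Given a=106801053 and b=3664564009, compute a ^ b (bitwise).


106801053 ^ 3664564009 = 3694225588

3694225588


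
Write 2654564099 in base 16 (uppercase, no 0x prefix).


2654564099 = 9E396F03 hex

9E396F03


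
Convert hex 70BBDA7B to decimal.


70BBDA7B hex = 1891359355 decimal

1891359355


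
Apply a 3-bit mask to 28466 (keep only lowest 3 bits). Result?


28466 & 7 = 2

2


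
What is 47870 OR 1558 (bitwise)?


0b1011101011111110 | 0b11000010110 = 0b1011111011111110 = 48894

48894


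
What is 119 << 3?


0b1110111 << 3 = 0b1110111000 = 952

952


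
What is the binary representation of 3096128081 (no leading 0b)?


3096128081 = 10111000100010110010101001010001 in binary

10111000100010110010101001010001


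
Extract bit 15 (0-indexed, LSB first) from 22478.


0b101011111001110, position 15 = 0

0


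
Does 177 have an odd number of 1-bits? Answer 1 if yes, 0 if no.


0b10110001 has 4 ones => parity 0

0


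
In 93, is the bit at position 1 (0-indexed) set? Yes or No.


0b1011101, bit 1 = 0. No

No


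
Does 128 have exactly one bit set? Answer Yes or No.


0b10000000. Only one bit set => Yes

Yes


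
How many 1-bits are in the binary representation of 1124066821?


0b1000010111111111110011000000101 has 17 set bits

17


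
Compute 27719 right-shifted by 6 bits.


0b110110001000111 >> 6 = 0b110110001 = 433

433


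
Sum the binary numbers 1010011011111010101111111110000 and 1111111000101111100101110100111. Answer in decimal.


1010011011111010101111111110000 + 1111111000101111100101110100111 = 11010010100101010010101110010111 = 3532991383

3532991383


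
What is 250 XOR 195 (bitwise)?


0b11111010 ^ 0b11000011 = 0b111001 = 57

57


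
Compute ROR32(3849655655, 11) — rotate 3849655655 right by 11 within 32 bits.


Rotate 0b11100101011101010001010101100111 right by 11 (32-bit) = 0b10101100111111001010111010100010 = 2902240930

2902240930


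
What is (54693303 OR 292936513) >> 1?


Step 1: 54693303 | 292936513 = 326623223
Step 2: 326623223 >> 1 = 163311611

163311611


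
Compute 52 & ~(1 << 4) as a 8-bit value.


52 & ~(1 << 4) = 36

36


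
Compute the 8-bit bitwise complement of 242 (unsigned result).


~0b11110010 = 0b1101 = 13 (8-bit unsigned)

13


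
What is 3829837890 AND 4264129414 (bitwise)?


0b11100100010001101011000001000010 & 0b11111110001010010111001110000110 = 0b11100100000000000011000000000010 = 3825217538

3825217538


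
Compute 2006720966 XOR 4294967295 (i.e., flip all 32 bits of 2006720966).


2006720966 ^ 4294967295 = 2288246329

2288246329


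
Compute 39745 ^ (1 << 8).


39745 ^ (1 << 8) = 39745 ^ 256 = 39489

39489


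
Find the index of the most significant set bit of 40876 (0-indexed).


0b1001111110101100. Highest set bit at position 15

15


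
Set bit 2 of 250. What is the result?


250 | (1 << 2) = 250 | 4 = 254

254


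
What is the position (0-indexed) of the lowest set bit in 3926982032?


0b11101010000100001111110110010000. Lowest set bit at position 4

4


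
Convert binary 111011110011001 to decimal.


111011110011001 in decimal = 30617

30617


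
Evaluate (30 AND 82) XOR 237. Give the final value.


Step 1: 30 & 82 = 18
Step 2: 18 ^ 237 = 255

255


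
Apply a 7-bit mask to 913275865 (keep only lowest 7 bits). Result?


913275865 & 127 = 89

89


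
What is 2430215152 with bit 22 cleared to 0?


2430215152 & ~(1 << 22) = 2426020848

2426020848


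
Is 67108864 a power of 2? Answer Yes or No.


0b100000000000000000000000000. Only one bit set => Yes

Yes


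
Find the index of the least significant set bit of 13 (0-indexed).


0b1101. Lowest set bit at position 0

0


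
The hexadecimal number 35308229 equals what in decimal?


35308229 hex = 892371497 decimal

892371497


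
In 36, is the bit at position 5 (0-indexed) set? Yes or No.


0b100100, bit 5 = 1. Yes

Yes


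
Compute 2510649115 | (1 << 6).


2510649115 | (1 << 6) = 2510649115 | 64 = 2510649179

2510649179


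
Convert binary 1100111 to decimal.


1100111 in decimal = 103

103


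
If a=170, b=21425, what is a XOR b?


170 ^ 21425 = 21275

21275


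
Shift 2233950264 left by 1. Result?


0b10000101001001110110000000111000 << 1 = 0b100001010010011101100000001110000 = 4467900528

4467900528


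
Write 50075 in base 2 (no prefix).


50075 = 1100001110011011 in binary

1100001110011011


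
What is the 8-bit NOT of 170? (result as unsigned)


~0b10101010 = 0b1010101 = 85 (8-bit unsigned)

85


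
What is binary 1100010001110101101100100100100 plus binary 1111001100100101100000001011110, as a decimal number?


1100010001110101101100100100100 + 1111001100100101100000001011110 = 11011011110011011001100110000010 = 3687684482

3687684482


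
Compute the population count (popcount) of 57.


0b111001 has 4 set bits

4


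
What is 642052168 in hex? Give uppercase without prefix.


642052168 = 2644F048 hex

2644F048


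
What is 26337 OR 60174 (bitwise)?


0b110011011100001 | 0b1110101100001110 = 0b1110111111101111 = 61423

61423


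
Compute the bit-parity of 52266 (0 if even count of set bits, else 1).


0b1100110000101010 has 7 ones => parity 1

1


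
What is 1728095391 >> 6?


0b1100111000000001010010010011111 >> 6 = 0b1100111000000001010010010 = 27001490

27001490


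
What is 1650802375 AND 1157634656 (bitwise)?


0b1100010011001010011111011000111 & 0b1000101000000000001101001100000 = 0b1000000000000000001101001000000 = 1073748544

1073748544


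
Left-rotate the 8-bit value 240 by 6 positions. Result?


Rotate 0b11110000 left by 6 (8-bit) = 0b111100 = 60

60


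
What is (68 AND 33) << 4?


Step 1: 68 & 33 = 0
Step 2: 0 << 4 = 0

0


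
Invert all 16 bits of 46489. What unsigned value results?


46489 ^ 65535 = 19046

19046


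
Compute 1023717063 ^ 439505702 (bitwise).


0b111101000001001010111011000111 ^ 0b11010001100100101001100100110 = 0b100111001101101111110111100001 = 657915361

657915361


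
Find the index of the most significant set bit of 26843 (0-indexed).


0b110100011011011. Highest set bit at position 14

14


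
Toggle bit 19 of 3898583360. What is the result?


3898583360 ^ (1 << 19) = 3898583360 ^ 524288 = 3898059072

3898059072


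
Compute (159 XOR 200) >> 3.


Step 1: 159 ^ 200 = 87
Step 2: 87 >> 3 = 10

10


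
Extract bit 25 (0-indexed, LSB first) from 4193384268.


0b11111001111100011111011101001100, position 25 = 0

0


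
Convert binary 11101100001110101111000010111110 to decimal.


11101100001110101111000010111110 in decimal = 3963285694

3963285694


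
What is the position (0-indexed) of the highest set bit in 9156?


0b10001111000100. Highest set bit at position 13

13


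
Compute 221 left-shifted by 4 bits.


0b11011101 << 4 = 0b110111010000 = 3536

3536


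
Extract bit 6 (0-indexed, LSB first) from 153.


0b10011001, position 6 = 0

0


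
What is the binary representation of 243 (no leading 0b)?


243 = 11110011 in binary

11110011


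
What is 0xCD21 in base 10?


CD21 hex = 52513 decimal

52513


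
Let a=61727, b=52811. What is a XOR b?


61727 ^ 52811 = 16212

16212


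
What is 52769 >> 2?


0b1100111000100001 >> 2 = 0b11001110001000 = 13192

13192


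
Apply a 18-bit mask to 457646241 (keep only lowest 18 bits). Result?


457646241 & 262143 = 204961

204961


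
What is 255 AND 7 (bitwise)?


0b11111111 & 0b111 = 0b111 = 7

7


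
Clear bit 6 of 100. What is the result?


100 & ~(1 << 6) = 36

36


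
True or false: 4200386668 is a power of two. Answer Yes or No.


0b11111010010111001101000001101100. Multiple bits set => No

No


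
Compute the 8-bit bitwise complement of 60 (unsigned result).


~0b111100 = 0b11000011 = 195 (8-bit unsigned)

195


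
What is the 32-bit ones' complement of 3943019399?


3943019399 ^ 4294967295 = 351947896

351947896


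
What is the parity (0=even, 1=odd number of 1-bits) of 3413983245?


0b11001011011111010100000000001101 has 15 ones => parity 1

1


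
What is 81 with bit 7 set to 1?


81 | (1 << 7) = 81 | 128 = 209

209


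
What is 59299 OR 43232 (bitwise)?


0b1110011110100011 | 0b1010100011100000 = 0b1110111111100011 = 61411

61411


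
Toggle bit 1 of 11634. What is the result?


11634 ^ (1 << 1) = 11634 ^ 2 = 11632

11632


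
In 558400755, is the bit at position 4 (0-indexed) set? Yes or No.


0b100001010010001000010011110011, bit 4 = 1. Yes

Yes


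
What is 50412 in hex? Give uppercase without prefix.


50412 = C4EC hex

C4EC


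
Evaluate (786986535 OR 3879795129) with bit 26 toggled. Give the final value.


Step 1: 786986535 | 3879795129 = 4025024447
Step 2: 4025024447 ^ (1 << 26) = 4025024447 ^ 67108864 = 3957915583

3957915583


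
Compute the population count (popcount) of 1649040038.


0b1100010010010100101101010100110 has 14 set bits

14


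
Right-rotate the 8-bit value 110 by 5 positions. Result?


Rotate 0b1101110 right by 5 (8-bit) = 0b1110011 = 115

115


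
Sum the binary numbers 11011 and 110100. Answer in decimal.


11011 + 110100 = 1001111 = 79

79


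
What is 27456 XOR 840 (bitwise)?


0b110101101000000 ^ 0b1101001000 = 0b110100000001000 = 26632

26632


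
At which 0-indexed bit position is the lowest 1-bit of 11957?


0b10111010110101. Lowest set bit at position 0

0


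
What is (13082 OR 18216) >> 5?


Step 1: 13082 | 18216 = 30522
Step 2: 30522 >> 5 = 953

953


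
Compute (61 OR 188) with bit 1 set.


Step 1: 61 | 188 = 189
Step 2: 189 | (1 << 1) = 189 | 2 = 191

191


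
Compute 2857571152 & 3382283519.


0b10101010010100110001001101010000 & 0b11001001100110011000110011111111 = 0b10001000000100010000000001010000 = 2282815568

2282815568


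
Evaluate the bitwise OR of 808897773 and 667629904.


0b110000001101101100110011101101 | 0b100111110010110011100101010000 = 0b110111111111111111110111111101 = 939523581

939523581


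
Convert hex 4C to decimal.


4C hex = 76 decimal

76


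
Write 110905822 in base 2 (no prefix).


110905822 = 110100111000100100111011110 in binary

110100111000100100111011110


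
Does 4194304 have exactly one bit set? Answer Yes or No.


0b10000000000000000000000. Only one bit set => Yes

Yes


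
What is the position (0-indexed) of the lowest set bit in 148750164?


0b1000110111011011111101010100. Lowest set bit at position 2

2


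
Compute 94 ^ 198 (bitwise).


0b1011110 ^ 0b11000110 = 0b10011000 = 152

152


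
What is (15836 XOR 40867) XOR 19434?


Step 1: 15836 ^ 40867 = 41599
Step 2: 41599 ^ 19434 = 59797

59797


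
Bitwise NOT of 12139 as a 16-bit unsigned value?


~0b10111101101011 = 0b1101000010010100 = 53396 (16-bit unsigned)

53396


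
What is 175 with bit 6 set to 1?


175 | (1 << 6) = 175 | 64 = 239

239


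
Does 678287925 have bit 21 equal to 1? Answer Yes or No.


0b101000011011011101101000110101, bit 21 = 1. Yes

Yes


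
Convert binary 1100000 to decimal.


1100000 in decimal = 96

96


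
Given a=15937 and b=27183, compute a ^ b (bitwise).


15937 ^ 27183 = 21614

21614


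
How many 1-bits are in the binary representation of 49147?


0b1011111111111011 has 14 set bits

14


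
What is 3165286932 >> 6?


0b10111100101010100111001000010100 >> 6 = 0b10111100101010100111001000 = 49457608

49457608


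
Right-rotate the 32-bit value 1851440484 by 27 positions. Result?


Rotate 0b1101110010110101011110101100100 right by 27 (32-bit) = 0b11001011010101111010110010001101 = 3411520653

3411520653


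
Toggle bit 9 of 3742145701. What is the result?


3742145701 ^ (1 << 9) = 3742145701 ^ 512 = 3742146213

3742146213


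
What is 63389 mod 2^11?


63389 & 2047 = 1949

1949


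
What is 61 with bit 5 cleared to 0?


61 & ~(1 << 5) = 29

29


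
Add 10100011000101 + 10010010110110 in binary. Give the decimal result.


10100011000101 + 10010010110110 = 100110101111011 = 19835

19835


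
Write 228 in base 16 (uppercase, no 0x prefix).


228 = E4 hex

E4


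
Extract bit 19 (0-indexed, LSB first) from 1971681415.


0b1110101100001010111100010000111, position 19 = 0

0


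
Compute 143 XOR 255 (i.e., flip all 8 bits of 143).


143 ^ 255 = 112

112


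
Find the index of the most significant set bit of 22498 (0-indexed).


0b101011111100010. Highest set bit at position 14

14


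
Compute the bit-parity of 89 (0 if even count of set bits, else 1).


0b1011001 has 4 ones => parity 0

0


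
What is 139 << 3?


0b10001011 << 3 = 0b10001011000 = 1112

1112


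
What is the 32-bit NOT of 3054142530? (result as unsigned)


~0b10110110000010101000010001000010 = 0b1001001111101010111101110111101 = 1240824765 (32-bit unsigned)

1240824765


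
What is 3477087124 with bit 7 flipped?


3477087124 ^ (1 << 7) = 3477087124 ^ 128 = 3477086996

3477086996


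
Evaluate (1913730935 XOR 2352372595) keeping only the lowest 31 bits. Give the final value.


Step 1: 1913730935 ^ 2352372595 = 4263996420
Step 2: 4263996420 & 2147483647 = 2116512772

2116512772


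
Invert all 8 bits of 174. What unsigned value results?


174 ^ 255 = 81

81


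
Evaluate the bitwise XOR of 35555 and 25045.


0b1000101011100011 ^ 0b110000111010101 = 0b1110101100110110 = 60214

60214


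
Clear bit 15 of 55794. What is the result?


55794 & ~(1 << 15) = 23026

23026


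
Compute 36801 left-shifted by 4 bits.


0b1000111111000001 << 4 = 0b10001111110000010000 = 588816

588816


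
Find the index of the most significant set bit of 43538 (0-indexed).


0b1010101000010010. Highest set bit at position 15

15


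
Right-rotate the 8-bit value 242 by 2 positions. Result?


Rotate 0b11110010 right by 2 (8-bit) = 0b10111100 = 188

188


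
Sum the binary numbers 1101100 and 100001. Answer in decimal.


1101100 + 100001 = 10001101 = 141

141


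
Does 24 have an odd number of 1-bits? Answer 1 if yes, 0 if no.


0b11000 has 2 ones => parity 0

0


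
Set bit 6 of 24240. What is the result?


24240 | (1 << 6) = 24240 | 64 = 24304

24304


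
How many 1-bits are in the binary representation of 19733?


0b100110100010101 has 7 set bits

7


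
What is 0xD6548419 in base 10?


D6548419 hex = 3595863065 decimal

3595863065


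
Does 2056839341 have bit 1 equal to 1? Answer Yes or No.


0b1111010100110001110000010101101, bit 1 = 0. No

No


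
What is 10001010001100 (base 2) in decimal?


10001010001100 in decimal = 8844

8844


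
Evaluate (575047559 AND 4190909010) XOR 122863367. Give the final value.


Step 1: 575047559 & 4190909010 = 541327874
Step 2: 541327874 ^ 122863367 = 655801605

655801605


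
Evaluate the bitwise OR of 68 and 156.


0b1000100 | 0b10011100 = 0b11011100 = 220

220


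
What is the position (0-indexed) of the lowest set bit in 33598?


0b1000001100111110. Lowest set bit at position 1

1


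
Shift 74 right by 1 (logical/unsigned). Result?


0b1001010 >> 1 = 0b100101 = 37

37


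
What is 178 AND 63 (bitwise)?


0b10110010 & 0b111111 = 0b110010 = 50

50


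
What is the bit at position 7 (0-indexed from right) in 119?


0b1110111, position 7 = 0

0


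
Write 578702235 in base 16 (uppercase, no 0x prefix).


578702235 = 227E4B9B hex

227E4B9B


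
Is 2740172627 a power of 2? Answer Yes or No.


0b10100011010100111011011101010011. Multiple bits set => No

No


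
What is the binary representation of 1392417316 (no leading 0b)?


1392417316 = 1010010111111101001101000100100 in binary

1010010111111101001101000100100


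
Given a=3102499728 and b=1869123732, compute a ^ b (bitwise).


3102499728 ^ 1869123732 = 3615814404

3615814404


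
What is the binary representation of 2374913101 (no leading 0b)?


2374913101 = 10001101100011100100110001001101 in binary

10001101100011100100110001001101


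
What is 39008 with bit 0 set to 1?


39008 | (1 << 0) = 39008 | 1 = 39009

39009


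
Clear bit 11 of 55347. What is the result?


55347 & ~(1 << 11) = 53299

53299


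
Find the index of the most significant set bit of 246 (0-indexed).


0b11110110. Highest set bit at position 7

7


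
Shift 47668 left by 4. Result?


0b1011101000110100 << 4 = 0b10111010001101000000 = 762688

762688


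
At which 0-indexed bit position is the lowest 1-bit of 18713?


0b100100100011001. Lowest set bit at position 0

0


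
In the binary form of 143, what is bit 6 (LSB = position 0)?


0b10001111, position 6 = 0

0


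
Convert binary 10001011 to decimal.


10001011 in decimal = 139

139


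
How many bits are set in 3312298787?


0b11000101011011011010101100100011 has 17 set bits

17


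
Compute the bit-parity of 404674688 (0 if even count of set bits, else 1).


0b11000000111101101100010000000 has 11 ones => parity 1

1


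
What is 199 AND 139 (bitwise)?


0b11000111 & 0b10001011 = 0b10000011 = 131

131


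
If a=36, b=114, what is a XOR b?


36 ^ 114 = 86

86


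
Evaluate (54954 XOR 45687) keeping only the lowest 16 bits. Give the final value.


Step 1: 54954 ^ 45687 = 25821
Step 2: 25821 & 65535 = 25821

25821


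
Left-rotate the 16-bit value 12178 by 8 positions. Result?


Rotate 0b10111110010010 left by 8 (16-bit) = 0b1001001000101111 = 37423

37423


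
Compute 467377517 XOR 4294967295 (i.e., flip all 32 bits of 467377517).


467377517 ^ 4294967295 = 3827589778

3827589778


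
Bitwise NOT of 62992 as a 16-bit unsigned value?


~0b1111011000010000 = 0b100111101111 = 2543 (16-bit unsigned)

2543


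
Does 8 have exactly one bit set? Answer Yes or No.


0b1000. Only one bit set => Yes

Yes


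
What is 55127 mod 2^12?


55127 & 4095 = 1879

1879


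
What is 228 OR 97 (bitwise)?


0b11100100 | 0b1100001 = 0b11100101 = 229

229


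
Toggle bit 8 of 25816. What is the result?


25816 ^ (1 << 8) = 25816 ^ 256 = 26072

26072


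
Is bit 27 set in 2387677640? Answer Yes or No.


0b10001110010100010001000111001000, bit 27 = 1. Yes

Yes


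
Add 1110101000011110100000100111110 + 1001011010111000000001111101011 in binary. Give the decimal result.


1110101000011110100000100111110 + 1001011010111000000001111101011 = 11000000011010110100010100101001 = 3228255529

3228255529


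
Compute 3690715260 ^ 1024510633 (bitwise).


0b11011011111110111101100001111100 ^ 0b111101000100001100101010101001 = 0b11100110111010110001001011010101 = 3874165461

3874165461


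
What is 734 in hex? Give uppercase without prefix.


734 = 2DE hex

2DE


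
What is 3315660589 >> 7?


0b11000101101000001111011100101101 >> 7 = 0b1100010110100000111101110 = 25903598

25903598


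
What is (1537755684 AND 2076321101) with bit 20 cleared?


Step 1: 1537755684 & 2076321101 = 1535115268
Step 2: 1535115268 & ~(1 << 20) = 1535115268

1535115268


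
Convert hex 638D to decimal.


638D hex = 25485 decimal

25485


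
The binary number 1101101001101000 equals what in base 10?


1101101001101000 in decimal = 55912

55912


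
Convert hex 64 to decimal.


64 hex = 100 decimal

100


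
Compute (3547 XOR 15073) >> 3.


Step 1: 3547 ^ 15073 = 14138
Step 2: 14138 >> 3 = 1767

1767


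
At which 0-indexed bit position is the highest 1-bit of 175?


0b10101111. Highest set bit at position 7

7


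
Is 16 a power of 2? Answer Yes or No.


0b10000. Only one bit set => Yes

Yes


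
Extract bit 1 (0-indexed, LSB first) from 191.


0b10111111, position 1 = 1

1


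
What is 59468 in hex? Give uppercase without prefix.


59468 = E84C hex

E84C


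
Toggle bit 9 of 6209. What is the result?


6209 ^ (1 << 9) = 6209 ^ 512 = 6721

6721


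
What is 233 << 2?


0b11101001 << 2 = 0b1110100100 = 932

932


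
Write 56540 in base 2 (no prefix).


56540 = 1101110011011100 in binary

1101110011011100


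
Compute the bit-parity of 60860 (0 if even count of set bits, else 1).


0b1110110110111100 has 11 ones => parity 1

1


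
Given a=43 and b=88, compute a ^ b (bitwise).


43 ^ 88 = 115

115


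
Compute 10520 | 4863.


0b10100100011000 | 0b1001011111111 = 0b11101111111111 = 15359

15359


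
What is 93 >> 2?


0b1011101 >> 2 = 0b10111 = 23

23


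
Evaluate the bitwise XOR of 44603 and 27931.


0b1010111000111011 ^ 0b110110100011011 = 0b1100001100100000 = 49952

49952


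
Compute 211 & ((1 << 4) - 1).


211 & 15 = 3

3


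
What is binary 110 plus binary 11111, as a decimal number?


110 + 11111 = 100101 = 37

37


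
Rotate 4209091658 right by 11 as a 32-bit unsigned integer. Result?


Rotate 0b11111010111000011010010001001010 right by 11 (32-bit) = 0b10001001010111110101110000110100 = 2304728116

2304728116


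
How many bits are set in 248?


0b11111000 has 5 set bits

5


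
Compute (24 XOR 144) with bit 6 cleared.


Step 1: 24 ^ 144 = 136
Step 2: 136 & ~(1 << 6) = 136

136


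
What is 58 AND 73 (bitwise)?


0b111010 & 0b1001001 = 0b1000 = 8

8


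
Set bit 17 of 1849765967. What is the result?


1849765967 | (1 << 17) = 1849765967 | 131072 = 1849897039

1849897039


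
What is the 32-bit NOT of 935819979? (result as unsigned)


~0b110111110001110111101011001011 = 0b11001000001110001000010100110100 = 3359147316 (32-bit unsigned)

3359147316


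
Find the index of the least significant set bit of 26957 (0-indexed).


0b110100101001101. Lowest set bit at position 0

0


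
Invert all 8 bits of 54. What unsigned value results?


54 ^ 255 = 201

201


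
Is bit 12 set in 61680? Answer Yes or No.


0b1111000011110000, bit 12 = 1. Yes

Yes


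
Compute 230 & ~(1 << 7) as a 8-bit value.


230 & ~(1 << 7) = 102

102


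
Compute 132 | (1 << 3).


132 | (1 << 3) = 132 | 8 = 140

140


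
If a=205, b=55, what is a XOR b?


205 ^ 55 = 250

250


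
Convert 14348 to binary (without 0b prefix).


14348 = 11100000001100 in binary

11100000001100


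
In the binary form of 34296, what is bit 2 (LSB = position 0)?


0b1000010111111000, position 2 = 0

0


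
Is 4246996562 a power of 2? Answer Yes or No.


0b11111101001001000000011001010010. Multiple bits set => No

No


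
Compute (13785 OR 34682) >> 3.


Step 1: 13785 | 34682 = 47099
Step 2: 47099 >> 3 = 5887

5887


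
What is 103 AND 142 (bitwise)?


0b1100111 & 0b10001110 = 0b110 = 6

6


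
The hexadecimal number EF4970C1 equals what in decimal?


EF4970C1 hex = 4014567617 decimal

4014567617


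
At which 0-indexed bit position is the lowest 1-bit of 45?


0b101101. Lowest set bit at position 0

0


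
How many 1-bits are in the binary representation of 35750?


0b1000101110100110 has 8 set bits

8


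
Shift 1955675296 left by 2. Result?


0b1110100100100010011110010100000 << 2 = 0b111010010010001001111001010000000 = 7822701184

7822701184


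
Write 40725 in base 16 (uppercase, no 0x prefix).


40725 = 9F15 hex

9F15


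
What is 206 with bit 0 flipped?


206 ^ (1 << 0) = 206 ^ 1 = 207

207


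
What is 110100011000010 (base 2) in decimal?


110100011000010 in decimal = 26818

26818


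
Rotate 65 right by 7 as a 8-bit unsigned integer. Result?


Rotate 0b1000001 right by 7 (8-bit) = 0b10000010 = 130

130


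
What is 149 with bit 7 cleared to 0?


149 & ~(1 << 7) = 21

21


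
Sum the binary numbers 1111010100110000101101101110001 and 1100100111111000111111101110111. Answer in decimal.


1111010100110000101101101110001 + 1100100111111000111111101110111 = 11011111100101001101101011101000 = 3751074536

3751074536


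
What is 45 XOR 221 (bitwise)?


0b101101 ^ 0b11011101 = 0b11110000 = 240

240


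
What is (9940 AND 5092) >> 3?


Step 1: 9940 & 5092 = 708
Step 2: 708 >> 3 = 88

88


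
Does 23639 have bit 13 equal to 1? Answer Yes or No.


0b101110001010111, bit 13 = 0. No

No


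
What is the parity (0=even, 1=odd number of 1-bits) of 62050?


0b1111001001100010 has 8 ones => parity 0

0


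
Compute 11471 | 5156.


0b10110011001111 | 0b1010000100100 = 0b11110011101111 = 15599

15599


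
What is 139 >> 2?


0b10001011 >> 2 = 0b100010 = 34

34


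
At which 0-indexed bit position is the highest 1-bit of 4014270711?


0b11101111010001001110100011110111. Highest set bit at position 31

31


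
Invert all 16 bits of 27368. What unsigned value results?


27368 ^ 65535 = 38167

38167


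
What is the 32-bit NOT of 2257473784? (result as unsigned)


~0b10000110100011100101000011111000 = 0b1111001011100011010111100000111 = 2037493511 (32-bit unsigned)

2037493511


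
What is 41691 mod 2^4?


41691 & 15 = 11

11


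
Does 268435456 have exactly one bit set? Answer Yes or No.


0b10000000000000000000000000000. Only one bit set => Yes

Yes


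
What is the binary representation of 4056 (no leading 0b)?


4056 = 111111011000 in binary

111111011000


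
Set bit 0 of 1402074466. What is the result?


1402074466 | (1 << 0) = 1402074466 | 1 = 1402074467

1402074467


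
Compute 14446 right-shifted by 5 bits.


0b11100001101110 >> 5 = 0b111000011 = 451

451


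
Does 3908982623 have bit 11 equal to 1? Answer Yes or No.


0b11101000111111100101011101011111, bit 11 = 0. No

No


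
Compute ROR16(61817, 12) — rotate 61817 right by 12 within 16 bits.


Rotate 0b1111000101111001 right by 12 (16-bit) = 0b1011110011111 = 6047

6047


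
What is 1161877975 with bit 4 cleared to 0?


1161877975 & ~(1 << 4) = 1161877959

1161877959


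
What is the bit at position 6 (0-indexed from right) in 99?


0b1100011, position 6 = 1

1


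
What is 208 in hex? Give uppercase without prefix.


208 = D0 hex

D0


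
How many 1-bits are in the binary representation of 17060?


0b100001010100100 has 5 set bits

5


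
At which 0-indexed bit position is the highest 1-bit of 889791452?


0b110101000010010010001111011100. Highest set bit at position 29

29


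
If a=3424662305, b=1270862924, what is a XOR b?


3424662305 ^ 1270862924 = 2275403629

2275403629


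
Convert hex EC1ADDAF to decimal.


EC1ADDAF hex = 3961183663 decimal

3961183663


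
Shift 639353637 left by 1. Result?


0b100110000110111100001100100101 << 1 = 0b1001100001101111000011001001010 = 1278707274

1278707274


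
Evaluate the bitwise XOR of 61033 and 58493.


0b1110111001101001 ^ 0b1110010001111101 = 0b101000010100 = 2580

2580


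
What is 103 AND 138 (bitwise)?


0b1100111 & 0b10001010 = 0b10 = 2

2


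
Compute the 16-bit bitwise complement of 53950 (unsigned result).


~0b1101001010111110 = 0b10110101000001 = 11585 (16-bit unsigned)

11585


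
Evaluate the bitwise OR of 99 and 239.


0b1100011 | 0b11101111 = 0b11101111 = 239

239


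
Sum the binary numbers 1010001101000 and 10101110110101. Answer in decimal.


1010001101000 + 10101110110101 = 100000000011101 = 16413

16413


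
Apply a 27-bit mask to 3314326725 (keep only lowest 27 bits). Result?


3314326725 & 134217727 = 93101253

93101253


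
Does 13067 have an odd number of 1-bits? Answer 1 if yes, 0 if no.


0b11001100001011 has 7 ones => parity 1

1


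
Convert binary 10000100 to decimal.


10000100 in decimal = 132

132


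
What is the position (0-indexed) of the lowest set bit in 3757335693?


0b11011111111101000110010010001101. Lowest set bit at position 0

0


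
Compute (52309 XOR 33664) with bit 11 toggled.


Step 1: 52309 ^ 33664 = 20437
Step 2: 20437 ^ (1 << 11) = 20437 ^ 2048 = 18389

18389


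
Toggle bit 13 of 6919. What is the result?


6919 ^ (1 << 13) = 6919 ^ 8192 = 15111

15111


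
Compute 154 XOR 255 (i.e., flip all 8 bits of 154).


154 ^ 255 = 101

101


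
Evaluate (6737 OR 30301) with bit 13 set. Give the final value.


Step 1: 6737 | 30301 = 32349
Step 2: 32349 | (1 << 13) = 32349 | 8192 = 32349

32349


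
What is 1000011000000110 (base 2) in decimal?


1000011000000110 in decimal = 34310

34310


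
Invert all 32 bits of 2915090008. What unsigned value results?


2915090008 ^ 4294967295 = 1379877287

1379877287


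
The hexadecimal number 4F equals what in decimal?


4F hex = 79 decimal

79


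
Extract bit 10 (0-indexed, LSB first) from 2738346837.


0b10100011001101111101101101010101, position 10 = 0

0


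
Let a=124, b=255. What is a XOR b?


124 ^ 255 = 131

131


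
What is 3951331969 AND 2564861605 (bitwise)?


0b11101011100001001000101010000001 & 0b10011000111000001010111010100101 = 0b10001000100000001000101010000001 = 2290125441

2290125441


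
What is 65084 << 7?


0b1111111000111100 << 7 = 0b11111110001111000000000 = 8330752

8330752


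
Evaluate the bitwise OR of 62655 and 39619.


0b1111010010111111 | 0b1001101011000011 = 0b1111111011111111 = 65279

65279


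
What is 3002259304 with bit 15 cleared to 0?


3002259304 & ~(1 << 15) = 3002226536

3002226536


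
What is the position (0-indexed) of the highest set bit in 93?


0b1011101. Highest set bit at position 6

6


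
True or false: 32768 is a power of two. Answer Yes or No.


0b1000000000000000. Only one bit set => Yes

Yes


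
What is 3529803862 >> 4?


0b11010010011001001000100001010110 >> 4 = 0b1101001001100100100010000101 = 220612741

220612741


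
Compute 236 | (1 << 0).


236 | (1 << 0) = 236 | 1 = 237

237


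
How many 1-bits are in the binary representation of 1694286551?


0b1100100111111001100001011010111 has 18 set bits

18


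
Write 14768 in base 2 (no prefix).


14768 = 11100110110000 in binary

11100110110000


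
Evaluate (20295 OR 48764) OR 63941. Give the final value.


Step 1: 20295 | 48764 = 65407
Step 2: 65407 | 63941 = 65535

65535


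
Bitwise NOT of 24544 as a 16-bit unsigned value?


~0b101111111100000 = 0b1010000000011111 = 40991 (16-bit unsigned)

40991


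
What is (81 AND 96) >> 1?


Step 1: 81 & 96 = 64
Step 2: 64 >> 1 = 32

32


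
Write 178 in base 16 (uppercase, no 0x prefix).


178 = B2 hex

B2


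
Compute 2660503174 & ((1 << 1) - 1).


2660503174 & 1 = 0

0


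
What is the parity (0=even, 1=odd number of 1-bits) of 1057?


0b10000100001 has 3 ones => parity 1

1


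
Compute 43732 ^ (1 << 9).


43732 ^ (1 << 9) = 43732 ^ 512 = 43220

43220


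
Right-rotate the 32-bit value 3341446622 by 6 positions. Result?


Rotate 0b11000111001010100110110111011110 right by 6 (32-bit) = 0b1111011000111001010100110110111 = 2065476023

2065476023


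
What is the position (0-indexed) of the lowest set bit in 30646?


0b111011110110110. Lowest set bit at position 1

1


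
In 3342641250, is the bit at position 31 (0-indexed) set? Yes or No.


0b11000111001111001010100001100010, bit 31 = 1. Yes

Yes


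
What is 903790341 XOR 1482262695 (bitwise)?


0b110101110111101011111100000101 ^ 0b1011000010110011000100010100111 = 0b1101101100001110011011110100010 = 1837578146

1837578146


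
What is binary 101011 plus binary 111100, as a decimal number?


101011 + 111100 = 1100111 = 103

103


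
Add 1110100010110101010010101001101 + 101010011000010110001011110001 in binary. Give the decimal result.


1110100010110101010010101001101 + 101010011000010110001011110001 = 10011110101111000000100000111110 = 2663123006

2663123006


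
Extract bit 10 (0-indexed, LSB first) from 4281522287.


0b11111111001100101101100001101111, position 10 = 0

0


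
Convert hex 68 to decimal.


68 hex = 104 decimal

104


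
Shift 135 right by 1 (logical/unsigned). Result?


0b10000111 >> 1 = 0b1000011 = 67

67


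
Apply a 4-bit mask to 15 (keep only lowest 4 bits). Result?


15 & 15 = 15

15


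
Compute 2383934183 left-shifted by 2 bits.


0b10001110000101111111001011100111 << 2 = 0b1000111000010111111100101110011100 = 9535736732

9535736732


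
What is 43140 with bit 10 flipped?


43140 ^ (1 << 10) = 43140 ^ 1024 = 44164

44164


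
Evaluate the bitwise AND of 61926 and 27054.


0b1111000111100110 & 0b110100110101110 = 0b110000110100110 = 24998

24998


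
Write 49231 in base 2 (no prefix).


49231 = 1100000001001111 in binary

1100000001001111


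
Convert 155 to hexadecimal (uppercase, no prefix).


155 = 9B hex

9B


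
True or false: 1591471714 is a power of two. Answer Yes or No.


0b1011110110110111110111001100010. Multiple bits set => No

No


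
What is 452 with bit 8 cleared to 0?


452 & ~(1 << 8) = 196

196


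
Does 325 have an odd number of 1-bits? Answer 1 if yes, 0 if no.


0b101000101 has 4 ones => parity 0

0


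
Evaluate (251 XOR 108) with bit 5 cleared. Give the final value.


Step 1: 251 ^ 108 = 151
Step 2: 151 & ~(1 << 5) = 151

151


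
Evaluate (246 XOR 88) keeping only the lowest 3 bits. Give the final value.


Step 1: 246 ^ 88 = 174
Step 2: 174 & 7 = 6

6


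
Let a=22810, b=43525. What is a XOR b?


22810 ^ 43525 = 62239

62239


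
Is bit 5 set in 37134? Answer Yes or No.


0b1001000100001110, bit 5 = 0. No

No


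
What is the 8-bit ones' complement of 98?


98 ^ 255 = 157

157


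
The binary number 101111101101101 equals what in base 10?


101111101101101 in decimal = 24429

24429


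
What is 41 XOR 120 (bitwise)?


0b101001 ^ 0b1111000 = 0b1010001 = 81

81


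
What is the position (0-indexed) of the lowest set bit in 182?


0b10110110. Lowest set bit at position 1

1


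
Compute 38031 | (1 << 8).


38031 | (1 << 8) = 38031 | 256 = 38287

38287


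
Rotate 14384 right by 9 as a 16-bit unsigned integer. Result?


Rotate 0b11100000110000 right by 9 (16-bit) = 0b1100000011100 = 6172

6172


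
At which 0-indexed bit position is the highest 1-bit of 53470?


0b1101000011011110. Highest set bit at position 15

15


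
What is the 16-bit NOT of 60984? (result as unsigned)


~0b1110111000111000 = 0b1000111000111 = 4551 (16-bit unsigned)

4551


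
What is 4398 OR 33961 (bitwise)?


0b1000100101110 | 0b1000010010101001 = 0b1001010110101111 = 38319

38319


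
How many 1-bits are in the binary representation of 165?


0b10100101 has 4 set bits

4


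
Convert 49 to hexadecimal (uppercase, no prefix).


49 = 31 hex

31


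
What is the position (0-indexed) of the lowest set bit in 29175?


0b111000111110111. Lowest set bit at position 0

0


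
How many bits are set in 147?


0b10010011 has 4 set bits

4


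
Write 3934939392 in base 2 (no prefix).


3934939392 = 11101010100010100110100100000000 in binary

11101010100010100110100100000000


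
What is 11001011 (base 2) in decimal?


11001011 in decimal = 203

203


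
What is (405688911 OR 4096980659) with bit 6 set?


Step 1: 405688911 | 4096980659 = 4231984895
Step 2: 4231984895 | (1 << 6) = 4231984895 | 64 = 4231984895

4231984895


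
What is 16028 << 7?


0b11111010011100 << 7 = 0b111110100111000000000 = 2051584

2051584


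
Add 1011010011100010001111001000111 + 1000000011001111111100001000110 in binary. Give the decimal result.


1011010011100010001111001000111 + 1000000011001111111100001000110 = 10011010110110010001011010001101 = 2597918349

2597918349


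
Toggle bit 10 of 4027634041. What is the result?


4027634041 ^ (1 << 10) = 4027634041 ^ 1024 = 4027635065

4027635065


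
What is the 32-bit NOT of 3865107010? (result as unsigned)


~0b11100110011000001101101001000010 = 0b11001100111110010010110111101 = 429860285 (32-bit unsigned)

429860285


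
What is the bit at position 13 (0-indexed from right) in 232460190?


0b1101110110110000111110011110, position 13 = 0

0


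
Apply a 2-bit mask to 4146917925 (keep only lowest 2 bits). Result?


4146917925 & 3 = 1

1


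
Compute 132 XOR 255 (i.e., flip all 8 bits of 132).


132 ^ 255 = 123

123


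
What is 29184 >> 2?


0b111001000000000 >> 2 = 0b1110010000000 = 7296

7296


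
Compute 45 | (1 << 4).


45 | (1 << 4) = 45 | 16 = 61

61


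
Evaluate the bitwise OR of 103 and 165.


0b1100111 | 0b10100101 = 0b11100111 = 231

231


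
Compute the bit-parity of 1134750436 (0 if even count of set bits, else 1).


0b1000011101000101110101011100100 has 15 ones => parity 1

1


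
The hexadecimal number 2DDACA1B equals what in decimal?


2DDACA1B hex = 769313307 decimal

769313307


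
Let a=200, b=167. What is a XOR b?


200 ^ 167 = 111

111


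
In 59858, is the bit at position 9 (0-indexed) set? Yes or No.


0b1110100111010010, bit 9 = 0. No

No


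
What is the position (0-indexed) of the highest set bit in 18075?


0b100011010011011. Highest set bit at position 14

14


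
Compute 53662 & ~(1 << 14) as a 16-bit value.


53662 & ~(1 << 14) = 37278

37278


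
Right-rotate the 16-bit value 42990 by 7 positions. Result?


Rotate 0b1010011111101110 right by 7 (16-bit) = 0b1101110101001111 = 56655

56655


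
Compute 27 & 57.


0b11011 & 0b111001 = 0b11001 = 25

25


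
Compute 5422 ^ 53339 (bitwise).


0b1010100101110 ^ 0b1101000001011011 = 0b1100010101110101 = 50549

50549


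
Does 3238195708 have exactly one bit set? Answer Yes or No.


0b11000001000000101111000111111100. Multiple bits set => No

No
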